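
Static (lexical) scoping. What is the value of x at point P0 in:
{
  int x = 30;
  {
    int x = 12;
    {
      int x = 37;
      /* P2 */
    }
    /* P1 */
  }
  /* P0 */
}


x declared in the same block as P0
x = 30


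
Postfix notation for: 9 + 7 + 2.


Left to right (same or higher precedence on left)
Postfix: 9 7 + 2 +


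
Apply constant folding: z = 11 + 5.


11 + 5 = 16 at compile time
Optimized: z = 16


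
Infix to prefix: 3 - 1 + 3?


left-to-right (same/higher precedence on left): tree is (+ (- 3 1) 3)
Prefix: + - 3 1 3


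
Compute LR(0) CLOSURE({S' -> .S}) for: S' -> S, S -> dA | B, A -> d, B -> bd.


Start: S' -> .S
For each item with dot before a nonterminal B, add B -> .γ for every B-production
Closure: [S' -> .S, S -> .dA, S -> .B, B -> .bd]


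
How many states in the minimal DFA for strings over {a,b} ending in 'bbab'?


Track the longest suffix of input matching a prefix of 'bbab': 5 classes (prefixes of length 0..4)
Minimal DFA: 5 states


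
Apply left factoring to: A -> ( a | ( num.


Common prefix: '('
Factored: A -> ( A', A' -> a | num


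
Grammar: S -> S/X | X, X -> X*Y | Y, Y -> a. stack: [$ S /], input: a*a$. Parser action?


no handle ('S/' is not any RHS); shift 'a'
Action: shift


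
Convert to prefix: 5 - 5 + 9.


left-to-right (same/higher precedence on left): tree is (+ (- 5 5) 9)
Prefix: + - 5 5 9


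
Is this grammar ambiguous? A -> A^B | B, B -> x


precedence layered via separate nonterminal B: deterministic
Unambiguous


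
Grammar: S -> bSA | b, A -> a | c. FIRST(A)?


Per alternative of A: FIRST(a) = {a}; FIRST(c) = {c}
FIRST(A) = {a, c}


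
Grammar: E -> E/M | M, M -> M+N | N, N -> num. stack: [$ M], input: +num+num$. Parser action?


shift '+' to continue M -> M+N
Action: shift


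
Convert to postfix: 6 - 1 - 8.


Left to right (same or higher precedence on left)
Postfix: 6 1 - 8 -


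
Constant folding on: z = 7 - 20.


7 - 20 = -13 at compile time
Optimized: z = -13


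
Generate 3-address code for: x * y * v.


Break into single-operator statements:
t1 = x * y
t2 = t1 * v


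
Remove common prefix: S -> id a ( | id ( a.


Common prefix: 'id'
Factored: S -> id S', S' -> a ( | ( a


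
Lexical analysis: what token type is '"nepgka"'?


Pattern: double-quoted sequence
Type: STRING_LITERAL


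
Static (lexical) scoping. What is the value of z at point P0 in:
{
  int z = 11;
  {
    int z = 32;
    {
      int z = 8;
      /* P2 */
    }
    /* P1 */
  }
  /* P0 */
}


z declared in the same block as P0
z = 11


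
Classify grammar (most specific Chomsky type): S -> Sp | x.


Left-linear: every RHS is a terminal or one nonterminal followed by a terminal
Classification: Type 3 (Regular)


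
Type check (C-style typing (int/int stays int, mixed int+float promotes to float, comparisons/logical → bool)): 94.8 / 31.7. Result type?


Operand types: float / float
Rule: mixed int/float promotes to float; int/int stays int
Result type: float


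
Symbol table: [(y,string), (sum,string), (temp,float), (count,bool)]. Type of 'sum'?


Lookup 'sum' → type string


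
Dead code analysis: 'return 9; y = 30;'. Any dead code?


statement follows a return and is unreachable
Dead: 'y = 30'


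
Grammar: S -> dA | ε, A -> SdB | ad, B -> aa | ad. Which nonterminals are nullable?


A nonterminal is nullable iff some alternative derives ε (directly, or every symbol in it is nullable)
Nullable: {S}


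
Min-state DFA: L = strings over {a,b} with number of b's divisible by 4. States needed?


Track (count of b) mod 4: states 0..3, accept at 0
Minimal DFA: 4 states


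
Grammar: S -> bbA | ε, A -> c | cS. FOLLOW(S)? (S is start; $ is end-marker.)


$ ∈ FOLLOW(S). For each A -> αBβ: add FIRST(β)\{ε} to FOLLOW(B); if β nullable, add FOLLOW(A).
FOLLOW(S) = {$}


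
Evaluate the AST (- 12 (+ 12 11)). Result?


Evaluate inner: (+ 12 11) = 23
Evaluate root: (- 12 23) = -11
Result: -11


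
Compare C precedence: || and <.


'<' is relational (level 7); '||' is logical OR (level 1)
Higher level binds tighter
'<' has higher precedence than '||'


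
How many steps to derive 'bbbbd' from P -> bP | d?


Derivation: P => bP => bbP => bbbP => bbbbP => bbbbd
Steps: 5


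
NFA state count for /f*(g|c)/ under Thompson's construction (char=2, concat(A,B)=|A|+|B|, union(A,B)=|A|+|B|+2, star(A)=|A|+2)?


Syntax tree has 3 char leaf(s), 1 union(s), 1 star(s)
chars contribute 3×2 = 6; each union adds +2; each star adds +2
Total: 6 + 2 + 2 = 10 states


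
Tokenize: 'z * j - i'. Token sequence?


Scan left to right, longest-match per lexeme
Tokens: ID(z), OP(*), ID(j), OP(-), ID(i)


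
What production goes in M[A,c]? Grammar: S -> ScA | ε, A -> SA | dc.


For [A, c]: 'c' ∈ FIRST(SA)
Entry: A -> SA


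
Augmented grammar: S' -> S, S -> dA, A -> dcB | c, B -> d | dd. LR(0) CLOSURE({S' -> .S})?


Start: S' -> .S
For each item with dot before a nonterminal B, add B -> .γ for every B-production
Closure: [S' -> .S, S -> .dA]


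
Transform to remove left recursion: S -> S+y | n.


Left-recursive alternatives: S+y; non-recursive: n
Introduce S': S -> nS', S' -> +yS' | ε


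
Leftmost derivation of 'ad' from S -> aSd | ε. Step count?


Derivation: S => aSd => ad
Steps: 2


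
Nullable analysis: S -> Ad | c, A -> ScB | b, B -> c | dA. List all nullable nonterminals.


A nonterminal is nullable iff some alternative derives ε (directly, or every symbol in it is nullable)
Nullable: {}


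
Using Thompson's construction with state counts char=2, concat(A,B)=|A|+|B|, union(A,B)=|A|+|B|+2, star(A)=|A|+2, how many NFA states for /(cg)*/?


Syntax tree has 2 char leaf(s), 0 union(s), 1 star(s)
chars contribute 2×2 = 4; each union adds +2; each star adds +2
Total: 4 + 0 + 2 = 6 states


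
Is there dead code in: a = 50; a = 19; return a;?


first assignment to a is overwritten before any read
Dead: 'a = 50'


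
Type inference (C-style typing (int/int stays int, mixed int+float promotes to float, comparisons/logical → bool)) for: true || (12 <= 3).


Operand types: bool || bool
Rule: logical operators take bool operands and yield bool
Result type: bool


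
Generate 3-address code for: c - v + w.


Break into single-operator statements:
t1 = c - v
t2 = t1 + w


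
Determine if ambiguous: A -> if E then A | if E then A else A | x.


dangling else: 'if E then if E then x else x' parses two ways
Ambiguous


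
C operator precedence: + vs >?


'+' is additive (level 9); '>' is relational (level 7)
Higher level binds tighter
'+' has higher precedence than '>'


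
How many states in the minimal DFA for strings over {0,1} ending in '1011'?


Track the longest suffix of input matching a prefix of '1011': 5 classes (prefixes of length 0..4)
Minimal DFA: 5 states


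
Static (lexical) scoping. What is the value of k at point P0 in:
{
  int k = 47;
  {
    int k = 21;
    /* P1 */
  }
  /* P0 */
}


k declared in the same block as P0
k = 47


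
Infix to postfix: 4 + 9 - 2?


Left to right (same or higher precedence on left)
Postfix: 4 9 + 2 -


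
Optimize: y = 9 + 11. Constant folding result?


9 + 11 = 20 at compile time
Optimized: y = 20


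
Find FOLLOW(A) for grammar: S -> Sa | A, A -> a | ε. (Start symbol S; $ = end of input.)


$ ∈ FOLLOW(S). For each A -> αBβ: add FIRST(β)\{ε} to FOLLOW(B); if β nullable, add FOLLOW(A).
FOLLOW(A) = {$, a}


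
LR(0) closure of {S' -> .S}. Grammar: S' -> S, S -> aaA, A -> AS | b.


Start: S' -> .S
For each item with dot before a nonterminal B, add B -> .γ for every B-production
Closure: [S' -> .S, S -> .aaA]


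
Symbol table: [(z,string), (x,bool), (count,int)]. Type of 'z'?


Lookup 'z' → type string


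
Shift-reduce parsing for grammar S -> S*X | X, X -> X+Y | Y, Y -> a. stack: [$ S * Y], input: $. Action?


'Y' (not preceded by X+) is the handle for X -> Y
Action: reduce (X -> Y)


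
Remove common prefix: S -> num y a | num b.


Common prefix: 'num'
Factored: S -> num S', S' -> y a | b


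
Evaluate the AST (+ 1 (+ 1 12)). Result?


Evaluate inner: (+ 1 12) = 13
Evaluate root: (+ 1 13) = 14
Result: 14


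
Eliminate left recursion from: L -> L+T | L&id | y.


Left-recursive alternatives: L+T, L&id; non-recursive: y
Introduce L': L -> yL', L' -> +TL' | &idL' | ε


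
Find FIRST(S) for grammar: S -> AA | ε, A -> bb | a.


Per alternative of S: FIRST(AA) = {a, b}; FIRST(ε) = {ε}
FIRST(S) = {a, b, ε}


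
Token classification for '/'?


Pattern: operator symbol
Type: OPERATOR


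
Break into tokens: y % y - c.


Scan left to right, longest-match per lexeme
Tokens: ID(y), OP(%), ID(y), OP(-), ID(c)


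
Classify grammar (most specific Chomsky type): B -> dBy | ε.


Single nonterminal LHS, but d^n y^n is not regular
Classification: Type 2 (Context-Free)


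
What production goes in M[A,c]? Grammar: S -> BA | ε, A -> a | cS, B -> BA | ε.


For [A, c]: 'c' ∈ FIRST(cS)
Entry: A -> cS


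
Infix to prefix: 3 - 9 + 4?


left-to-right (same/higher precedence on left): tree is (+ (- 3 9) 4)
Prefix: + - 3 9 4


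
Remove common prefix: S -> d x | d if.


Common prefix: 'd'
Factored: S -> d S', S' -> x | if


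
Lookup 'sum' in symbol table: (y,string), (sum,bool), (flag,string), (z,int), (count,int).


Lookup 'sum' → type bool


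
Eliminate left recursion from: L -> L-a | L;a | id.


Left-recursive alternatives: L-a, L;a; non-recursive: id
Introduce L': L -> idL', L' -> -aL' | ;aL' | ε


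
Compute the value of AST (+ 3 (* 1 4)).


Evaluate inner: (* 1 4) = 4
Evaluate root: (+ 3 4) = 7
Result: 7


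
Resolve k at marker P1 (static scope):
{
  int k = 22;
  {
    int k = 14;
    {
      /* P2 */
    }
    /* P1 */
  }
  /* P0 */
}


k declared in the same block as P1
k = 14


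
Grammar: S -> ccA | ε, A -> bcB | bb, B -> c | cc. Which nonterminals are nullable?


A nonterminal is nullable iff some alternative derives ε (directly, or every symbol in it is nullable)
Nullable: {S}


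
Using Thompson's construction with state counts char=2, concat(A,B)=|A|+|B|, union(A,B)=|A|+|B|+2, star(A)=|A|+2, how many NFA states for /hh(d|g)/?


Syntax tree has 4 char leaf(s), 1 union(s), 0 star(s)
chars contribute 4×2 = 8; each union adds +2; each star adds +2
Total: 8 + 2 + 0 = 10 states


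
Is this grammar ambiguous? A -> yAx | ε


balanced y^n…x^n: each string has a unique parse
Unambiguous


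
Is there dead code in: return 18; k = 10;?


statement follows a return and is unreachable
Dead: 'k = 10'


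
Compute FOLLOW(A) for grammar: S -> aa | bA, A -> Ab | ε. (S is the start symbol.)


$ ∈ FOLLOW(S). For each A -> αBβ: add FIRST(β)\{ε} to FOLLOW(B); if β nullable, add FOLLOW(A).
FOLLOW(A) = {$, b}


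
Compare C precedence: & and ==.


'==' is equality (level 6); '&' is bitwise AND (level 5)
Higher level binds tighter
'==' has higher precedence than '&'


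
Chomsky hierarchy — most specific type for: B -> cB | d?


Right-linear: every RHS is a terminal or a terminal followed by one nonterminal
Classification: Type 3 (Regular)


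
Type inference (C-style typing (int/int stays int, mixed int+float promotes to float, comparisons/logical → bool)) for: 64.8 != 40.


Operand types: float != int
Rule: comparison yields bool
Result type: bool


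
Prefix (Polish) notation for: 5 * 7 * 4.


left-to-right (same/higher precedence on left): tree is (* (* 5 7) 4)
Prefix: * * 5 7 4


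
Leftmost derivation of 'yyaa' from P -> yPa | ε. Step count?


Derivation: P => yPa => yyPaa => yyaa
Steps: 3


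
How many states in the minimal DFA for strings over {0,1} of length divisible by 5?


Track length mod 5: states 0..4, accept at 0
Minimal DFA: 5 states


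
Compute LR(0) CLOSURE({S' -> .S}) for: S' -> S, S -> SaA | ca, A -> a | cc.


Start: S' -> .S
For each item with dot before a nonterminal B, add B -> .γ for every B-production
Closure: [S' -> .S, S -> .SaA, S -> .ca]


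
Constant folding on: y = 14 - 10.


14 - 10 = 4 at compile time
Optimized: y = 4


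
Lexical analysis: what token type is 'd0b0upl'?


Pattern: letter/underscore followed by alphanumerics, not a keyword
Type: IDENTIFIER


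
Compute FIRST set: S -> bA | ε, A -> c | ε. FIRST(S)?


Per alternative of S: FIRST(bA) = {b}; FIRST(ε) = {ε}
FIRST(S) = {b, ε}


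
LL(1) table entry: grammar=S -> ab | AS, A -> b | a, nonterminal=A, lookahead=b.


For [A, b]: 'b' ∈ FIRST(b)
Entry: A -> b


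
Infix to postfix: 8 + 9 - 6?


Left to right (same or higher precedence on left)
Postfix: 8 9 + 6 -


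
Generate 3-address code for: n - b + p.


Break into single-operator statements:
t1 = n - b
t2 = t1 + p


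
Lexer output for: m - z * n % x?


Scan left to right, longest-match per lexeme
Tokens: ID(m), OP(-), ID(z), OP(*), ID(n), OP(%), ID(x)


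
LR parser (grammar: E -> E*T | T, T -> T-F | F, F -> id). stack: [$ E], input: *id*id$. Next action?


shift '*' to continue E -> E*T
Action: shift


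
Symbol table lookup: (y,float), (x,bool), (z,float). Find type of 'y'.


Lookup 'y' → type float


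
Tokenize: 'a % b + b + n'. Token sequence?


Scan left to right, longest-match per lexeme
Tokens: ID(a), OP(%), ID(b), OP(+), ID(b), OP(+), ID(n)


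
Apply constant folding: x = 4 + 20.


4 + 20 = 24 at compile time
Optimized: x = 24


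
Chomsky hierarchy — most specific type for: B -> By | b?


Left-linear: every RHS is a terminal or one nonterminal followed by a terminal
Classification: Type 3 (Regular)


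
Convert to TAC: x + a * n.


Break into single-operator statements:
t1 = a * n
t2 = x + t1


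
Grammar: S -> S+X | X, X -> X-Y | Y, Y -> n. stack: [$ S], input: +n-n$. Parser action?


shift '+' to continue S -> S+X
Action: shift


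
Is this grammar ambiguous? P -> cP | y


right-linear, alternatives start with distinct terminals 'c' vs 'y': unique leftmost derivation
Unambiguous


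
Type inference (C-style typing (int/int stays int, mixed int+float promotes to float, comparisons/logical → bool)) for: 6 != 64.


Operand types: int != int
Rule: comparison yields bool
Result type: bool


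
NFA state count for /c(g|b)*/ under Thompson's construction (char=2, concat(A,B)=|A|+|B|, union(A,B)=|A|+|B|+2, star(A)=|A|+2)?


Syntax tree has 3 char leaf(s), 1 union(s), 1 star(s)
chars contribute 3×2 = 6; each union adds +2; each star adds +2
Total: 6 + 2 + 2 = 10 states


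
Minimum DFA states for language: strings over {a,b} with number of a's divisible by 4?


Track (count of a) mod 4: states 0..3, accept at 0
Minimal DFA: 4 states


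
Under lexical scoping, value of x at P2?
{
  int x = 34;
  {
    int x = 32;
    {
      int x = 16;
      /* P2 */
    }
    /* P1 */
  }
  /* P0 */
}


x declared in the same block as P2
x = 16


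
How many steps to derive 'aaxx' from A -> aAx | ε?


Derivation: A => aAx => aaAxx => aaxx
Steps: 3


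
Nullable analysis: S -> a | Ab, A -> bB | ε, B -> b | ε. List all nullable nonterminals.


A nonterminal is nullable iff some alternative derives ε (directly, or every symbol in it is nullable)
Nullable: {A, B}


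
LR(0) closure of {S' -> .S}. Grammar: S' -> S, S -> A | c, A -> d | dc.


Start: S' -> .S
For each item with dot before a nonterminal B, add B -> .γ for every B-production
Closure: [S' -> .S, S -> .A, S -> .c, A -> .d, A -> .dc]


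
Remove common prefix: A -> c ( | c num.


Common prefix: 'c'
Factored: A -> c A', A' -> ( | num


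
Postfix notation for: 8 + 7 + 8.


Left to right (same or higher precedence on left)
Postfix: 8 7 + 8 +


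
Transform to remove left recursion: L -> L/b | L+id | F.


Left-recursive alternatives: L/b, L+id; non-recursive: F
Introduce L': L -> FL', L' -> /bL' | +idL' | ε


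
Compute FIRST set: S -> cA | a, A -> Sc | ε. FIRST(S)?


Per alternative of S: FIRST(cA) = {c}; FIRST(a) = {a}
FIRST(S) = {a, c}


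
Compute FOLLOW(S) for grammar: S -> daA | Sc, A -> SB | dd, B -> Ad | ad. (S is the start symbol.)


$ ∈ FOLLOW(S). For each A -> αBβ: add FIRST(β)\{ε} to FOLLOW(B); if β nullable, add FOLLOW(A).
FOLLOW(S) = {$, a, c, d}


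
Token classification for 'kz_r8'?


Pattern: letter/underscore followed by alphanumerics, not a keyword
Type: IDENTIFIER


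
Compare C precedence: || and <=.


'<=' is relational (level 7); '||' is logical OR (level 1)
Higher level binds tighter
'<=' has higher precedence than '||'


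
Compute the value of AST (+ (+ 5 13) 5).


Evaluate inner: (+ 5 13) = 18
Evaluate root: (+ 18 5) = 23
Result: 23


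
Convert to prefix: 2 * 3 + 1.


left-to-right (same/higher precedence on left): tree is (+ (* 2 3) 1)
Prefix: + * 2 3 1


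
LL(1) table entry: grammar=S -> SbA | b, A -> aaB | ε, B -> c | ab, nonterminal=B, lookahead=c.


For [B, c]: 'c' ∈ FIRST(c)
Entry: B -> c


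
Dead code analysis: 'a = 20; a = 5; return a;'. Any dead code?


first assignment to a is overwritten before any read
Dead: 'a = 20'


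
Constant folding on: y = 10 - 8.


10 - 8 = 2 at compile time
Optimized: y = 2


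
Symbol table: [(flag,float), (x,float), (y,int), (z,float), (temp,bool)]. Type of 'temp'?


Lookup 'temp' → type bool


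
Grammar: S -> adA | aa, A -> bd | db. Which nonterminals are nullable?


A nonterminal is nullable iff some alternative derives ε (directly, or every symbol in it is nullable)
Nullable: {}


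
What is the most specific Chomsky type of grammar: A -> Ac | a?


Left-linear: every RHS is a terminal or one nonterminal followed by a terminal
Classification: Type 3 (Regular)


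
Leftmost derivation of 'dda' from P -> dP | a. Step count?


Derivation: P => dP => ddP => dda
Steps: 3


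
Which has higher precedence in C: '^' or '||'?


'^' is bitwise XOR (level 4); '||' is logical OR (level 1)
Higher level binds tighter
'^' has higher precedence than '||'


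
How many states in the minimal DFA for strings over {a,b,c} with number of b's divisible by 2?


Track (count of b) mod 2: states 0..1, accept at 0
Minimal DFA: 2 states


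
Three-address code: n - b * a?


Break into single-operator statements:
t1 = b * a
t2 = n - t1


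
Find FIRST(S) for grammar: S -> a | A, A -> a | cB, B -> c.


Per alternative of S: FIRST(a) = {a}; FIRST(A) = {a, c}
FIRST(S) = {a, c}


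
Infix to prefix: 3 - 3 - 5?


left-to-right (same/higher precedence on left): tree is (- (- 3 3) 5)
Prefix: - - 3 3 5


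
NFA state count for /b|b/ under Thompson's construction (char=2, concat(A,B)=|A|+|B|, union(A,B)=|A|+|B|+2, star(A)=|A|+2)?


Syntax tree has 2 char leaf(s), 1 union(s), 0 star(s)
chars contribute 2×2 = 4; each union adds +2; each star adds +2
Total: 4 + 2 + 0 = 6 states


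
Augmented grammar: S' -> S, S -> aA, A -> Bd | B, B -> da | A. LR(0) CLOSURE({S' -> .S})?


Start: S' -> .S
For each item with dot before a nonterminal B, add B -> .γ for every B-production
Closure: [S' -> .S, S -> .aA]


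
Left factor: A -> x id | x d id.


Common prefix: 'x'
Factored: A -> x A', A' -> id | d id


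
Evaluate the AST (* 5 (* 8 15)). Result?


Evaluate inner: (* 8 15) = 120
Evaluate root: (* 5 120) = 600
Result: 600


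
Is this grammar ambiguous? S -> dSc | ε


balanced d^n…c^n: each string has a unique parse
Unambiguous


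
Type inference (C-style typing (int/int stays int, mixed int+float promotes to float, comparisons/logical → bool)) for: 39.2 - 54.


Operand types: float - int
Rule: mixed int/float promotes to float; int/int stays int
Result type: float


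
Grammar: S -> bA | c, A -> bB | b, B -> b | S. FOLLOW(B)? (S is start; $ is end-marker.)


$ ∈ FOLLOW(S). For each A -> αBβ: add FIRST(β)\{ε} to FOLLOW(B); if β nullable, add FOLLOW(A).
FOLLOW(B) = {$}


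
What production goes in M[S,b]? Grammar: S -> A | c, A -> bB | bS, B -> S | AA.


For [S, b]: 'b' ∈ FIRST(A)
Entry: S -> A


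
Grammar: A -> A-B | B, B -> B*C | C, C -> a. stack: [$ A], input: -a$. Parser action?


shift '-' to continue A -> A-B
Action: shift


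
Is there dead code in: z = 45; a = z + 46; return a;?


z is read by a's definition; a is returned
No dead code


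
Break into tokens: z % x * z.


Scan left to right, longest-match per lexeme
Tokens: ID(z), OP(%), ID(x), OP(*), ID(z)


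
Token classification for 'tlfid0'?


Pattern: letter/underscore followed by alphanumerics, not a keyword
Type: IDENTIFIER


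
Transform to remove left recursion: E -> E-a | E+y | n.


Left-recursive alternatives: E-a, E+y; non-recursive: n
Introduce E': E -> nE', E' -> -aE' | +yE' | ε


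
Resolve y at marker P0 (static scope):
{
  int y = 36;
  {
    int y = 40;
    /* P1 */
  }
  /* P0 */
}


y declared in the same block as P0
y = 36


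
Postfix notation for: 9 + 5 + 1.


Left to right (same or higher precedence on left)
Postfix: 9 5 + 1 +


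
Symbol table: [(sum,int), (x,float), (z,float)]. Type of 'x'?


Lookup 'x' → type float


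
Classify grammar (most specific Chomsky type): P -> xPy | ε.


Single nonterminal LHS, but x^n y^n is not regular
Classification: Type 2 (Context-Free)


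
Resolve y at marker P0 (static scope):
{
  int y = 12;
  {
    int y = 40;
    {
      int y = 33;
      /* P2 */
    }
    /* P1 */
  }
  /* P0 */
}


y declared in the same block as P0
y = 12


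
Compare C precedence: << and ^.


'<<' is shift (level 8); '^' is bitwise XOR (level 4)
Higher level binds tighter
'<<' has higher precedence than '^'


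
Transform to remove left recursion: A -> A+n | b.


Left-recursive alternatives: A+n; non-recursive: b
Introduce A': A -> bA', A' -> +nA' | ε


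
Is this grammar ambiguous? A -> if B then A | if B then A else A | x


dangling else: 'if B then if B then x else x' parses two ways
Ambiguous


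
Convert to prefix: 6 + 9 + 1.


left-to-right (same/higher precedence on left): tree is (+ (+ 6 9) 1)
Prefix: + + 6 9 1


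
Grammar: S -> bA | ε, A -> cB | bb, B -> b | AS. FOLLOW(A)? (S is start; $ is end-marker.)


$ ∈ FOLLOW(S). For each A -> αBβ: add FIRST(β)\{ε} to FOLLOW(B); if β nullable, add FOLLOW(A).
FOLLOW(A) = {$, b}


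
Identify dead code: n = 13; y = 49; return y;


n is assigned but never read
Dead: 'n = 13'


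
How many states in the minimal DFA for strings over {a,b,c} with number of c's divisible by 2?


Track (count of c) mod 2: states 0..1, accept at 0
Minimal DFA: 2 states


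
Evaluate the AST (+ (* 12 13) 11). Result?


Evaluate inner: (* 12 13) = 156
Evaluate root: (+ 156 11) = 167
Result: 167


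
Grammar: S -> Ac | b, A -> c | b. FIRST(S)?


Per alternative of S: FIRST(Ac) = {b, c}; FIRST(b) = {b}
FIRST(S) = {b, c}


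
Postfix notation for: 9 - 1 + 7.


Left to right (same or higher precedence on left)
Postfix: 9 1 - 7 +


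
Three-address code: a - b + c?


Break into single-operator statements:
t1 = a - b
t2 = t1 + c


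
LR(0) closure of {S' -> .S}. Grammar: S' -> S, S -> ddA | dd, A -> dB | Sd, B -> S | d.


Start: S' -> .S
For each item with dot before a nonterminal B, add B -> .γ for every B-production
Closure: [S' -> .S, S -> .ddA, S -> .dd]


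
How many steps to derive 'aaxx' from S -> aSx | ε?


Derivation: S => aSx => aaSxx => aaxx
Steps: 3


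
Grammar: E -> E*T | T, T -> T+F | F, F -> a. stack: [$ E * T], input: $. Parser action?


handle 'E*T' on top; lookahead ∈ FOLLOW(E) = {*, $}
Action: reduce (E -> E*T)


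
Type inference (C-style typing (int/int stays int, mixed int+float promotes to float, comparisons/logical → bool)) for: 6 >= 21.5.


Operand types: int >= float
Rule: comparison yields bool
Result type: bool


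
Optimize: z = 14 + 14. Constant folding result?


14 + 14 = 28 at compile time
Optimized: z = 28


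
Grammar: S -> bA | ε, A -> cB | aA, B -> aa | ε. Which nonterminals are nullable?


A nonterminal is nullable iff some alternative derives ε (directly, or every symbol in it is nullable)
Nullable: {B, S}


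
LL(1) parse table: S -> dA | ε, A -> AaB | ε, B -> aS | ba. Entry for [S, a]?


For [S, a]: ε is nullable and 'a' ∈ FOLLOW(S)
Entry: S -> ε


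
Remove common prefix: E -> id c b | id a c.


Common prefix: 'id'
Factored: E -> id E', E' -> c b | a c


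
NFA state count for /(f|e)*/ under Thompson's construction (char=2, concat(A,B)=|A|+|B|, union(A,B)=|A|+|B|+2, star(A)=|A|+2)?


Syntax tree has 2 char leaf(s), 1 union(s), 1 star(s)
chars contribute 2×2 = 4; each union adds +2; each star adds +2
Total: 4 + 2 + 2 = 8 states


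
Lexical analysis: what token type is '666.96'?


Pattern: digits with a decimal point
Type: FLOAT_LITERAL


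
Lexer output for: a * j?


Scan left to right, longest-match per lexeme
Tokens: ID(a), OP(*), ID(j)


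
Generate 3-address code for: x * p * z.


Break into single-operator statements:
t1 = x * p
t2 = t1 * z


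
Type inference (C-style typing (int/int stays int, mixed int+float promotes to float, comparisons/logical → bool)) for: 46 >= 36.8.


Operand types: int >= float
Rule: comparison yields bool
Result type: bool


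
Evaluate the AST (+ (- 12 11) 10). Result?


Evaluate inner: (- 12 11) = 1
Evaluate root: (+ 1 10) = 11
Result: 11


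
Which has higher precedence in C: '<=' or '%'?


'%' is multiplicative (level 10); '<=' is relational (level 7)
Higher level binds tighter
'%' has higher precedence than '<='


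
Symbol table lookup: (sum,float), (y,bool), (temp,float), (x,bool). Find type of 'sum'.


Lookup 'sum' → type float


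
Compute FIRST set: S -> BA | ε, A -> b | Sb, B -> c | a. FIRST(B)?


Per alternative of B: FIRST(c) = {c}; FIRST(a) = {a}
FIRST(B) = {a, c}


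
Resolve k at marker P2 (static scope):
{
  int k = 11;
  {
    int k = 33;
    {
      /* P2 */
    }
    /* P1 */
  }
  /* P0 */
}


P2's block does not declare k; resolves to the enclosing declaration at depth 1
k = 33


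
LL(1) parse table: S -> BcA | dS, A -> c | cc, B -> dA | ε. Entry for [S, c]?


For [S, c]: 'c' ∈ FIRST(BcA)
Entry: S -> BcA


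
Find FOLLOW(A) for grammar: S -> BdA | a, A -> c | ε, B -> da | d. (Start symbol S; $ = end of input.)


$ ∈ FOLLOW(S). For each A -> αBβ: add FIRST(β)\{ε} to FOLLOW(B); if β nullable, add FOLLOW(A).
FOLLOW(A) = {$}


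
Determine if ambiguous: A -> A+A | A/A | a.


'a+a/a' has two parse trees (no precedence encoded between + and /)
Ambiguous


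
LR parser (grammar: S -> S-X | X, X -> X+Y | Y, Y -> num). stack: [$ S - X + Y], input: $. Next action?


handle 'X+Y' on top
Action: reduce (X -> X+Y)


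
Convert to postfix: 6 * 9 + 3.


Left to right (same or higher precedence on left)
Postfix: 6 9 * 3 +


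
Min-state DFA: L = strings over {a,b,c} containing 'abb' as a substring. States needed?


KMP-style automaton: 3 progress states + 1 absorbing accept = 4
Minimal DFA: 4 states


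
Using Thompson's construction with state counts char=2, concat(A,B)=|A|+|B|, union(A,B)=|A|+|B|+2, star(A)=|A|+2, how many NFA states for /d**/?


Syntax tree has 1 char leaf(s), 0 union(s), 2 star(s)
chars contribute 1×2 = 2; each union adds +2; each star adds +2
Total: 2 + 0 + 4 = 6 states


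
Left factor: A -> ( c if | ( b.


Common prefix: '('
Factored: A -> ( A', A' -> c if | b


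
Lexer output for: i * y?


Scan left to right, longest-match per lexeme
Tokens: ID(i), OP(*), ID(y)


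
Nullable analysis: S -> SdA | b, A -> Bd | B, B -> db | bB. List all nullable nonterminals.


A nonterminal is nullable iff some alternative derives ε (directly, or every symbol in it is nullable)
Nullable: {}


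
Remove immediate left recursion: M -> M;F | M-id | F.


Left-recursive alternatives: M;F, M-id; non-recursive: F
Introduce M': M -> FM', M' -> ;FM' | -idM' | ε


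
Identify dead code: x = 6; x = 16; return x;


first assignment to x is overwritten before any read
Dead: 'x = 6'


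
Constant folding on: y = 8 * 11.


8 * 11 = 88 at compile time
Optimized: y = 88


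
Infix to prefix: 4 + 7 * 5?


'*' binds tighter: tree is (+ 4 (* 7 5))
Prefix: + 4 * 7 5


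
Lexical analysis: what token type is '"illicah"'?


Pattern: double-quoted sequence
Type: STRING_LITERAL


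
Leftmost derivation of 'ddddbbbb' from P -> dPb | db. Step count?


Derivation: P => dPb => ddPbb => dddPbbb => ddddbbbb
Steps: 4


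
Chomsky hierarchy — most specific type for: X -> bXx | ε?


Single nonterminal LHS, but b^n x^n is not regular
Classification: Type 2 (Context-Free)


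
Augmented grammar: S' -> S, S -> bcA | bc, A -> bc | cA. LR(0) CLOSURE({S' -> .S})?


Start: S' -> .S
For each item with dot before a nonterminal B, add B -> .γ for every B-production
Closure: [S' -> .S, S -> .bcA, S -> .bc]


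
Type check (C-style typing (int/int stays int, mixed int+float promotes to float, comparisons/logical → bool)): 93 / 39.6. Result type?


Operand types: int / float
Rule: mixed int/float promotes to float; int/int stays int
Result type: float


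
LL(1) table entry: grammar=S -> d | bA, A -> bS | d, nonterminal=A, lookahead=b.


For [A, b]: 'b' ∈ FIRST(bS)
Entry: A -> bS


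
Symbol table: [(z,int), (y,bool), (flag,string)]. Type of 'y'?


Lookup 'y' → type bool


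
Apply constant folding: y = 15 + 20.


15 + 20 = 35 at compile time
Optimized: y = 35


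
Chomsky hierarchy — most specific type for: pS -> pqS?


LHS has context (more than one symbol) and |LHS| ≤ |RHS|
Classification: Type 1 (Context-Sensitive)


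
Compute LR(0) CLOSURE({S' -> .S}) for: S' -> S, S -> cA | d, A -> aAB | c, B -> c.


Start: S' -> .S
For each item with dot before a nonterminal B, add B -> .γ for every B-production
Closure: [S' -> .S, S -> .cA, S -> .d]


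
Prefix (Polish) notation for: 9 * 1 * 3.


left-to-right (same/higher precedence on left): tree is (* (* 9 1) 3)
Prefix: * * 9 1 3


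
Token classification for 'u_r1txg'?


Pattern: letter/underscore followed by alphanumerics, not a keyword
Type: IDENTIFIER


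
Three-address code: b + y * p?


Break into single-operator statements:
t1 = y * p
t2 = b + t1


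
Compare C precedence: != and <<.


'<<' is shift (level 8); '!=' is equality (level 6)
Higher level binds tighter
'<<' has higher precedence than '!='


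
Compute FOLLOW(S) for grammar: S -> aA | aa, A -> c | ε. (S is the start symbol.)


$ ∈ FOLLOW(S). For each A -> αBβ: add FIRST(β)\{ε} to FOLLOW(B); if β nullable, add FOLLOW(A).
FOLLOW(S) = {$}


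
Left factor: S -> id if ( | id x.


Common prefix: 'id'
Factored: S -> id S', S' -> if ( | x


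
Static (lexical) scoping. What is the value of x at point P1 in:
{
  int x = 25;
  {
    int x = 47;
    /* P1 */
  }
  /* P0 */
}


x declared in the same block as P1
x = 47


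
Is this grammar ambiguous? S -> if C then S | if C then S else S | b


dangling else: 'if C then if C then b else b' parses two ways
Ambiguous


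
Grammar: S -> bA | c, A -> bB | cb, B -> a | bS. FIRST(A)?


Per alternative of A: FIRST(bB) = {b}; FIRST(cb) = {c}
FIRST(A) = {b, c}


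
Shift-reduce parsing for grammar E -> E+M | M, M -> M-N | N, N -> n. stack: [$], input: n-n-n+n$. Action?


no handle on stack; shift 'n'
Action: shift


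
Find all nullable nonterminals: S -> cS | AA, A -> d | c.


A nonterminal is nullable iff some alternative derives ε (directly, or every symbol in it is nullable)
Nullable: {}


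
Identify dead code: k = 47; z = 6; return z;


k is assigned but never read
Dead: 'k = 47'


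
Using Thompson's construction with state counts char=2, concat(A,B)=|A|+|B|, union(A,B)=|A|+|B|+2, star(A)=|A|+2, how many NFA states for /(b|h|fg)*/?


Syntax tree has 4 char leaf(s), 2 union(s), 1 star(s)
chars contribute 4×2 = 8; each union adds +2; each star adds +2
Total: 8 + 4 + 2 = 14 states


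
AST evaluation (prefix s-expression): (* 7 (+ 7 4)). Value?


Evaluate inner: (+ 7 4) = 11
Evaluate root: (* 7 11) = 77
Result: 77


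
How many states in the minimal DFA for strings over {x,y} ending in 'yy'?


Track the longest suffix of input matching a prefix of 'yy': 3 classes (prefixes of length 0..2)
Minimal DFA: 3 states


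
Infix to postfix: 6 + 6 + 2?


Left to right (same or higher precedence on left)
Postfix: 6 6 + 2 +


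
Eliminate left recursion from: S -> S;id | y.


Left-recursive alternatives: S;id; non-recursive: y
Introduce S': S -> yS', S' -> ;idS' | ε


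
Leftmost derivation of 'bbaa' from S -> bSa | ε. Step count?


Derivation: S => bSa => bbSaa => bbaa
Steps: 3


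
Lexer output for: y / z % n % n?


Scan left to right, longest-match per lexeme
Tokens: ID(y), OP(/), ID(z), OP(%), ID(n), OP(%), ID(n)


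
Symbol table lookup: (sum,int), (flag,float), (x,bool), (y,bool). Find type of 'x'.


Lookup 'x' → type bool


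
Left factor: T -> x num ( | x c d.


Common prefix: 'x'
Factored: T -> x T', T' -> num ( | c d


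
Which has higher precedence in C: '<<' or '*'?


'*' is multiplicative (level 10); '<<' is shift (level 8)
Higher level binds tighter
'*' has higher precedence than '<<'


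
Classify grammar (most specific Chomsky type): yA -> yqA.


LHS has context (more than one symbol) and |LHS| ≤ |RHS|
Classification: Type 1 (Context-Sensitive)


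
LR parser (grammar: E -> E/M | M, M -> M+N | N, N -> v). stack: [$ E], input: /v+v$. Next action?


shift '/' to continue E -> E/M
Action: shift


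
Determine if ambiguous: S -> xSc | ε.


balanced x^n…c^n: each string has a unique parse
Unambiguous


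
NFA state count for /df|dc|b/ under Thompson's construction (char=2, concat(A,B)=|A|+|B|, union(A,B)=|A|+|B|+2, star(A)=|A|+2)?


Syntax tree has 5 char leaf(s), 2 union(s), 0 star(s)
chars contribute 5×2 = 10; each union adds +2; each star adds +2
Total: 10 + 4 + 0 = 14 states


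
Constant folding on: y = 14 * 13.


14 * 13 = 182 at compile time
Optimized: y = 182


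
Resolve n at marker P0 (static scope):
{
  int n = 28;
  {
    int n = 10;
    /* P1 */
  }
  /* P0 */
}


n declared in the same block as P0
n = 28


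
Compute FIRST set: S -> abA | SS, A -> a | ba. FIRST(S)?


Per alternative of S: FIRST(abA) = {a}; FIRST(SS) = {a}
FIRST(S) = {a}


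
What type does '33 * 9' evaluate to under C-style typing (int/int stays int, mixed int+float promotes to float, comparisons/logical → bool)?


Operand types: int * int
Rule: mixed int/float promotes to float; int/int stays int
Result type: int


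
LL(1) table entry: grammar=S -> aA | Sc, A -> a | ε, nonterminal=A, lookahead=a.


For [A, a]: 'a' ∈ FIRST(a)
Entry: A -> a


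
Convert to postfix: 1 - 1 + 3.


Left to right (same or higher precedence on left)
Postfix: 1 1 - 3 +


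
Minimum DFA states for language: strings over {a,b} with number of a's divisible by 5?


Track (count of a) mod 5: states 0..4, accept at 0
Minimal DFA: 5 states


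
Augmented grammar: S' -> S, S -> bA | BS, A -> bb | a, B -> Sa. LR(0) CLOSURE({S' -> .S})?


Start: S' -> .S
For each item with dot before a nonterminal B, add B -> .γ for every B-production
Closure: [S' -> .S, S -> .bA, S -> .BS, B -> .Sa]


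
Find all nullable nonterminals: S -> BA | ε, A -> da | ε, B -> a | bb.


A nonterminal is nullable iff some alternative derives ε (directly, or every symbol in it is nullable)
Nullable: {A, S}


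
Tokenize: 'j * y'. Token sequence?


Scan left to right, longest-match per lexeme
Tokens: ID(j), OP(*), ID(y)


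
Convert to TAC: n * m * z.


Break into single-operator statements:
t1 = n * m
t2 = t1 * z


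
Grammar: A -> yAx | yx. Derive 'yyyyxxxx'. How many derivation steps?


Derivation: A => yAx => yyAxx => yyyAxxx => yyyyxxxx
Steps: 4


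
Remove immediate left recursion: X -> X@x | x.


Left-recursive alternatives: X@x; non-recursive: x
Introduce X': X -> xX', X' -> @xX' | ε


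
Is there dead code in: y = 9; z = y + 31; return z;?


y is read by z's definition; z is returned
No dead code


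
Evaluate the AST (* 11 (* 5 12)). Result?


Evaluate inner: (* 5 12) = 60
Evaluate root: (* 11 60) = 660
Result: 660


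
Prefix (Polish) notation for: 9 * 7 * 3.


left-to-right (same/higher precedence on left): tree is (* (* 9 7) 3)
Prefix: * * 9 7 3


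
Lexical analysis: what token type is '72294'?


Pattern: digits only
Type: INTEGER_LITERAL


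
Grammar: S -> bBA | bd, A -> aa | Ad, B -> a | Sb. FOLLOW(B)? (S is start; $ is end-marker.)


$ ∈ FOLLOW(S). For each A -> αBβ: add FIRST(β)\{ε} to FOLLOW(B); if β nullable, add FOLLOW(A).
FOLLOW(B) = {a}


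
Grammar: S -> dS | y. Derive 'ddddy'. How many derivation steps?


Derivation: S => dS => ddS => dddS => ddddS => ddddy
Steps: 5


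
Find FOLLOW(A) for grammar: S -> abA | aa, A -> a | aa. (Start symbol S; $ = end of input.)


$ ∈ FOLLOW(S). For each A -> αBβ: add FIRST(β)\{ε} to FOLLOW(B); if β nullable, add FOLLOW(A).
FOLLOW(A) = {$}


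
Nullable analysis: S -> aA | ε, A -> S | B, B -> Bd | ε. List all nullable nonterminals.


A nonterminal is nullable iff some alternative derives ε (directly, or every symbol in it is nullable)
Nullable: {A, B, S}


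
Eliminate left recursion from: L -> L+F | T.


Left-recursive alternatives: L+F; non-recursive: T
Introduce L': L -> TL', L' -> +FL' | ε


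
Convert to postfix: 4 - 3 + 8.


Left to right (same or higher precedence on left)
Postfix: 4 3 - 8 +


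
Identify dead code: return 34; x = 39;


statement follows a return and is unreachable
Dead: 'x = 39'


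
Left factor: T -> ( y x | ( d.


Common prefix: '('
Factored: T -> ( T', T' -> y x | d


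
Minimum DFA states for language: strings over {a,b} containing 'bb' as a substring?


KMP-style automaton: 2 progress states + 1 absorbing accept = 3
Minimal DFA: 3 states


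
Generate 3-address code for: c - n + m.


Break into single-operator statements:
t1 = c - n
t2 = t1 + m


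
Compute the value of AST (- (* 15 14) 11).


Evaluate inner: (* 15 14) = 210
Evaluate root: (- 210 11) = 199
Result: 199


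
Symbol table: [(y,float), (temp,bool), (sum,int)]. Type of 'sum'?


Lookup 'sum' → type int


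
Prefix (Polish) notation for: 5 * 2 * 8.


left-to-right (same/higher precedence on left): tree is (* (* 5 2) 8)
Prefix: * * 5 2 8


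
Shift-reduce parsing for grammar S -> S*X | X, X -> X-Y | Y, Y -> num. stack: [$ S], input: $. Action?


start symbol S on stack, input exhausted
Action: accept


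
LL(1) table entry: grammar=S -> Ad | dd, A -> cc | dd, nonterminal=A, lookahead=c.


For [A, c]: 'c' ∈ FIRST(cc)
Entry: A -> cc


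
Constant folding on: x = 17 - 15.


17 - 15 = 2 at compile time
Optimized: x = 2
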